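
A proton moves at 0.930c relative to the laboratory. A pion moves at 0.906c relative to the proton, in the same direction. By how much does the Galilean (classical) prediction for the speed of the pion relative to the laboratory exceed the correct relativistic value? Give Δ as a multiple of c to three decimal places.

Δ = 0.840c

Galilean: u_cl = 0.906 + 0.930 = 1.8360.
Relativistic: u_rel = (0.906 + 0.930) / (1 + 0.906·0.930) = 1.8360/1.8426 = 0.9964.
Δ = 1.8360 − 0.9964 = 0.8396.
(The classical prediction exceeds c; the relativistic result does not.)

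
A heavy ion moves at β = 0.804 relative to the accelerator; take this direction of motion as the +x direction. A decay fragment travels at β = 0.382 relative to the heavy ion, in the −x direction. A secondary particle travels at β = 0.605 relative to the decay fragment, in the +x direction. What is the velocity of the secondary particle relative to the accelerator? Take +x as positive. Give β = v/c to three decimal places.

β = +0.887

Apply u = (u' + v)/(1 + u'v/c²) successively, working outward toward the accelerator.
Start: velocity of the heavy ion relative to the accelerator = 0.8040c.
Compose with the decay fragment (u' = -0.382 in the heavy ion frame): u_1 = (-0.382 + 0.804) / (1 + (-0.382)·0.804) = 0.4220/0.6929 = 0.6091.
Compose with the secondary particle (u' = 0.605 in the decay fragment frame): u_2 = (0.605 + 0.609) / (1 + 0.605·0.609) = 1.2141/1.3685 = 0.8872.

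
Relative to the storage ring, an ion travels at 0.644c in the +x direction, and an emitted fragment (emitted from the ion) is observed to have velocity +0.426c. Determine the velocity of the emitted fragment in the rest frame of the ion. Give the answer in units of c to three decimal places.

Invert the composition law: u' = (u − v)/(1 − uv/c²).
u' = (0.426 − 0.644) / (1 − (0.426)(0.644)) = -0.2180/0.7257 = -0.3004.

-0.300c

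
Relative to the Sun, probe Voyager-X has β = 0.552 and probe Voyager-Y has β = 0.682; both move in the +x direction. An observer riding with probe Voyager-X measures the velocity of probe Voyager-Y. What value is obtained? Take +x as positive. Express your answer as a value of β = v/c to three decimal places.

β_A = 0.552, β_B = 0.682.
Transform to A's frame with the inverse velocity-addition law: u' = (u − v)/(1 − uv/c²), taking u = β_B and v = β_A.
u' = (0.682 − 0.552) / (1 − (0.552)(0.682)) = 0.1300/0.6235 = 0.2085.

β = +0.208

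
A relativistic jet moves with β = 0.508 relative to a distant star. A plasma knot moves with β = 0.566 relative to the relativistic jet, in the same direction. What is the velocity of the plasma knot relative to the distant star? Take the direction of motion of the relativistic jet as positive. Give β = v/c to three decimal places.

β = 0.834

With v = 0.508 and u' = 0.566 (in units of c),
u = (u' + v)/(1 + u'v/c²):
u = (0.566 + 0.508) / (1 + 0.566·0.508) = 1.0740/1.2875 = 0.8342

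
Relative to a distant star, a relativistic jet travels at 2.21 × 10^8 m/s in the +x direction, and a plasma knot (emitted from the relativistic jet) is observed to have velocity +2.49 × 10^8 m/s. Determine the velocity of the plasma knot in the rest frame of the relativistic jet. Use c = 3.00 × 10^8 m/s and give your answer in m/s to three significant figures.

+7.21 × 10^7 m/s

v = 0.737c, u = 0.830c.
Invert the composition law: u' = (u − v)/(1 − uv/c²).
u' = (0.830 − 0.737) / (1 − (0.830)(0.737)) = 0.0933/0.3886 = 0.2402.
u' = 0.2402 × 3.00 × 10^8 m/s.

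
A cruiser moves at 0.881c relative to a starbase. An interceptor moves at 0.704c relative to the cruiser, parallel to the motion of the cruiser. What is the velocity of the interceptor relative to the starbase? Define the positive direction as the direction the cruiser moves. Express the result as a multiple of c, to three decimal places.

0.978c

With v = 0.881 and u' = 0.704 (in units of c),
u = (u' + v)/(1 + u'v/c²):
u = (0.704 + 0.881) / (1 + 0.704·0.881) = 1.5850/1.6202 = 0.9783
(Galilean addition would give +1.585c, exceeding c.)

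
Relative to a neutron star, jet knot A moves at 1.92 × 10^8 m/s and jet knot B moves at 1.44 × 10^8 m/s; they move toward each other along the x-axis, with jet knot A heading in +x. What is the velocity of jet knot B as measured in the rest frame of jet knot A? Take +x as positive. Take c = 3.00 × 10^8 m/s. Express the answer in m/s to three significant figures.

β_A = 0.640, β_B = -0.480 (dividing each by c = 3.00 × 10^8 m/s).
Transform to A's frame with the inverse velocity-addition law: u' = (u − v)/(1 − uv/c²), taking u = β_B and v = β_A.
u' = (-0.480 − 0.640) / (1 − (0.640)(-0.480)) = -1.1200/1.3072 = -0.8568.
u' = -0.8568 × 3.00 × 10^8 m/s.

-2.57 × 10^8 m/s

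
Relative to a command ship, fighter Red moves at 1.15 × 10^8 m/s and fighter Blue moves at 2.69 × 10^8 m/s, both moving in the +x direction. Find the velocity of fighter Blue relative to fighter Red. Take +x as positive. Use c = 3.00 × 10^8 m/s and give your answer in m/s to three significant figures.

β_A = 0.383, β_B = 0.897 (dividing each by c = 3.00 × 10^8 m/s).
Transform to A's frame with the inverse velocity-addition law: u' = (u − v)/(1 − uv/c²), taking u = β_B and v = β_A.
u' = (0.897 − 0.383) / (1 − (0.383)(0.897)) = 0.5133/0.6563 = 0.7822.
u' = 0.7822 × 3.00 × 10^8 m/s.

+2.35 × 10^8 m/s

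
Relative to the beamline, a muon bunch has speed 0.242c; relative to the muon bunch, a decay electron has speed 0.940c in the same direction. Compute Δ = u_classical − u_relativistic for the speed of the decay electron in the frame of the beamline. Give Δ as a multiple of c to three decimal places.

Δ = 0.219c

Galilean: u_cl = 0.940 + 0.242 = 1.1820.
Relativistic: u_rel = (0.940 + 0.242) / (1 + 0.940·0.242) = 1.1820/1.2275 = 0.9629.
Δ = 1.1820 − 0.9629 = 0.2191.
(The classical prediction exceeds c; the relativistic result does not.)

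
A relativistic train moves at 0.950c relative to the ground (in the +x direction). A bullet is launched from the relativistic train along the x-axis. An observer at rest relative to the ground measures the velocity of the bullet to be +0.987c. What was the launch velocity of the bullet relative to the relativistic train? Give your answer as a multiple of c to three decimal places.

Invert the composition law: u' = (u − v)/(1 − uv/c²).
u' = (0.987 − 0.950) / (1 − (0.987)(0.950)) = 0.0370/0.0624 = 0.5934.

+0.593c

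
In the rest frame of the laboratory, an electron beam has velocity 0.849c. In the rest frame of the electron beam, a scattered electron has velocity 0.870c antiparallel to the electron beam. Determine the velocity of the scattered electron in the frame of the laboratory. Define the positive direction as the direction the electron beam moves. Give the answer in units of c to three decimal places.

-0.080c

With v = 0.849 and u' = -0.870 (in units of c),
u = (u' + v)/(1 + u'v/c²):
u = (-0.870 + 0.849) / (1 + (-0.870)·0.849) = -0.0210/0.2614 = -0.0803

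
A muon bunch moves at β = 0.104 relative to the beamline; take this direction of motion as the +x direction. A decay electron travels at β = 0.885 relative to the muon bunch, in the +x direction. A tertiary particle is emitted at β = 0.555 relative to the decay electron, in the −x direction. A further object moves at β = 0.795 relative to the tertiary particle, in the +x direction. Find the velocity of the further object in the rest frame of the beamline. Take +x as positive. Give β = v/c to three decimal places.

β = +0.961

Apply u = (u' + v)/(1 + u'v/c²) successively, working outward toward the beamline.
Start: velocity of the muon bunch relative to the beamline = 0.1040c.
Compose with the decay electron (u' = 0.885 in the muon bunch frame): u_1 = (0.885 + 0.104) / (1 + 0.885·0.104) = 0.9890/1.0920 = 0.9056.
Compose with the tertiary particle (u' = -0.555 in the decay electron frame): u_2 = (-0.555 + 0.906) / (1 + (-0.555)·0.906) = 0.3506/0.4974 = 0.7050.
Compose with the further object (u' = 0.795 in the tertiary particle frame): u_3 = (0.795 + 0.705) / (1 + 0.795·0.705) = 1.5000/1.5605 = 0.9612.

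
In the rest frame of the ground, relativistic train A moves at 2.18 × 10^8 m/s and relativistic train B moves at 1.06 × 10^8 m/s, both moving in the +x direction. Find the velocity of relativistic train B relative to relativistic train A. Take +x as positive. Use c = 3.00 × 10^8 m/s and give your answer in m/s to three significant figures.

-1.51 × 10^8 m/s

β_A = 0.727, β_B = 0.353 (dividing each by c = 3.00 × 10^8 m/s).
Transform to A's frame with the inverse velocity-addition law: u' = (u − v)/(1 − uv/c²), taking u = β_B and v = β_A.
u' = (0.353 − 0.727) / (1 − (0.727)(0.353)) = -0.3733/0.7432 = -0.5023.
u' = -0.5023 × 3.00 × 10^8 m/s.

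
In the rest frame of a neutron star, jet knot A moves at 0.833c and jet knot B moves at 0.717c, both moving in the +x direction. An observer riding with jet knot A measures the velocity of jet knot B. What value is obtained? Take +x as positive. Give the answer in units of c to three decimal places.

-0.288c

β_A = 0.833, β_B = 0.717.
Transform to A's frame with the inverse velocity-addition law: u' = (u − v)/(1 − uv/c²), taking u = β_B and v = β_A.
u' = (0.717 − 0.833) / (1 − (0.833)(0.717)) = -0.1160/0.4027 = -0.2880.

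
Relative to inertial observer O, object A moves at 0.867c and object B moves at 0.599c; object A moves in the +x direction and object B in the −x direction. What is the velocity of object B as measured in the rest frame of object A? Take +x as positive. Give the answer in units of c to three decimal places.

-0.965c

β_A = 0.867, β_B = -0.599.
Transform to A's frame with the inverse velocity-addition law: u' = (u − v)/(1 − uv/c²), taking u = β_B and v = β_A.
u' = (-0.599 − 0.867) / (1 − (0.867)(-0.599)) = -1.4660/1.5193 = -0.9649.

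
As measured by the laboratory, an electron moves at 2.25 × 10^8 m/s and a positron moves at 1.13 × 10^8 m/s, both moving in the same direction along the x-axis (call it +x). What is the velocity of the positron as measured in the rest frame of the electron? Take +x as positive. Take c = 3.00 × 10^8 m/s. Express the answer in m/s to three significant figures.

-1.56 × 10^8 m/s

β_A = 0.750, β_B = 0.377 (dividing each by c = 3.00 × 10^8 m/s).
Transform to A's frame with the inverse velocity-addition law: u' = (u − v)/(1 − uv/c²), taking u = β_B and v = β_A.
u' = (0.377 − 0.750) / (1 − (0.750)(0.377)) = -0.3733/0.7175 = -0.5203.
u' = -0.5203 × 3.00 × 10^8 m/s.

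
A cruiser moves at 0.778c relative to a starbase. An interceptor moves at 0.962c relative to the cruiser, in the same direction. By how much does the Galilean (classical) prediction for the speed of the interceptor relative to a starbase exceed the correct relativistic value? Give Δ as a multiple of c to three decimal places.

Δ = 0.745c

Galilean: u_cl = 0.962 + 0.778 = 1.7400.
Relativistic: u_rel = (0.962 + 0.778) / (1 + 0.962·0.778) = 1.7400/1.7484 = 0.9952.
Δ = 1.7400 − 0.9952 = 0.7448.
(The classical prediction exceeds c; the relativistic result does not.)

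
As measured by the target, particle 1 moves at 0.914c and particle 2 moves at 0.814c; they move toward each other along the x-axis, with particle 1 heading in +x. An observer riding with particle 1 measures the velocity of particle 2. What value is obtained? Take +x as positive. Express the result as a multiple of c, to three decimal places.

-0.991c

β_A = 0.914, β_B = -0.814.
Transform to A's frame with the inverse velocity-addition law: u' = (u − v)/(1 − uv/c²), taking u = β_B and v = β_A.
u' = (-0.814 − 0.914) / (1 − (0.914)(-0.814)) = -1.7280/1.7440 = -0.9908.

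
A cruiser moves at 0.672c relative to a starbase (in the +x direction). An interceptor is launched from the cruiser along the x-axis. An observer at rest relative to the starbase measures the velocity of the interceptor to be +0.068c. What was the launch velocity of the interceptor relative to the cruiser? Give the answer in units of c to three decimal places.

Invert the composition law: u' = (u − v)/(1 − uv/c²).
u' = (0.068 − 0.672) / (1 − (0.068)(0.672)) = -0.6040/0.9543 = -0.6329.

-0.633c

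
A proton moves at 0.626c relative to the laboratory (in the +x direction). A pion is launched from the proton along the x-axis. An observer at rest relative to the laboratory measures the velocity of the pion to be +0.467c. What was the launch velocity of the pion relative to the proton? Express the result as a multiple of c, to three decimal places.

Invert the composition law: u' = (u − v)/(1 − uv/c²).
u' = (0.467 − 0.626) / (1 − (0.467)(0.626)) = -0.1590/0.7077 = -0.2247.

-0.225c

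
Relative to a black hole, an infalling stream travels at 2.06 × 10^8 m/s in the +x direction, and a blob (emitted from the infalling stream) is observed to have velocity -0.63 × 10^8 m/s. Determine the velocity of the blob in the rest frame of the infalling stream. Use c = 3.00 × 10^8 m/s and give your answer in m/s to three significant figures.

v = 0.687c, u = -0.210c.
Invert the composition law: u' = (u − v)/(1 − uv/c²).
u' = (-0.210 − 0.687) / (1 − (-0.210)(0.687)) = -0.8967/1.1442 = -0.7837.
u' = -0.7837 × 3.00 × 10^8 m/s.

-2.35 × 10^8 m/s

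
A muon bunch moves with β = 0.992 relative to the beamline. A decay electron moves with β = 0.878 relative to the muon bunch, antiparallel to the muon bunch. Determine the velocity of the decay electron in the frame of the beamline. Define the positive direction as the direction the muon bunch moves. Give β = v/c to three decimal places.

β = +0.884

With v = 0.992 and u' = -0.878 (in units of c),
u = (u' + v)/(1 + u'v/c²):
u = (-0.878 + 0.992) / (1 + (-0.878)·0.992) = 0.1140/0.1290 = 0.8836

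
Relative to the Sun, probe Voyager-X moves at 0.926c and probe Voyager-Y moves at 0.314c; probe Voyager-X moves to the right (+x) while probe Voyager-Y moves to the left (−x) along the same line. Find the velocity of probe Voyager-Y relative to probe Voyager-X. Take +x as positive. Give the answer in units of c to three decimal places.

β_A = 0.926, β_B = -0.314.
Transform to A's frame with the inverse velocity-addition law: u' = (u − v)/(1 − uv/c²), taking u = β_B and v = β_A.
u' = (-0.314 − 0.926) / (1 − (0.926)(-0.314)) = -1.2400/1.2908 = -0.9607.

-0.961c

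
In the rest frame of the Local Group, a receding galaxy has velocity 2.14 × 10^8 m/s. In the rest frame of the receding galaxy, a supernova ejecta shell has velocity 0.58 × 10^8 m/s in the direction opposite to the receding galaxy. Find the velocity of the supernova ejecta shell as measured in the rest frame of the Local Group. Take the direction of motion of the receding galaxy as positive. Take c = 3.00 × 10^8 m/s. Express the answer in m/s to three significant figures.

+1.81 × 10^8 m/s

In units of c (dividing by 3.00 × 10^8 m/s): v = 0.713, u' = -0.193.
u = (u' + v)/(1 + u'v/c²):
u = (-0.193 + 0.713) / (1 + (-0.193)·0.713) = 0.5200/0.8621 = 0.6032
(Galilean addition would give +0.520c.)
Converting back: u = 0.6032 × 3.00 × 10^8 m/s.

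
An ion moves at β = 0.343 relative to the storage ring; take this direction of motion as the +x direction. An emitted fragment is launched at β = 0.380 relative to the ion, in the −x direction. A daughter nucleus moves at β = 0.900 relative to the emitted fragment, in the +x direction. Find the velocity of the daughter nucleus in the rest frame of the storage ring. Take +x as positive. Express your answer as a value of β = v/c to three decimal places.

β = +0.892

Apply u = (u' + v)/(1 + u'v/c²) successively, working outward toward the storage ring.
Start: velocity of the ion relative to the storage ring = 0.3430c.
Compose with the emitted fragment (u' = -0.380 in the ion frame): u_1 = (-0.380 + 0.343) / (1 + (-0.380)·0.343) = -0.0370/0.8697 = -0.0425.
Compose with the daughter nucleus (u' = 0.900 in the emitted fragment frame): u_2 = (0.900 + (-0.043)) / (1 + 0.900·(-0.043)) = 0.8575/0.9617 = 0.8916.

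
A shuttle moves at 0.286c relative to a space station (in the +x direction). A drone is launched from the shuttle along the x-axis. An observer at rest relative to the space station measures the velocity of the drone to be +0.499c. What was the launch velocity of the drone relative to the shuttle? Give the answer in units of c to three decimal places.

+0.248c

Invert the composition law: u' = (u − v)/(1 − uv/c²).
u' = (0.499 − 0.286) / (1 − (0.499)(0.286)) = 0.2130/0.8573 = 0.2485.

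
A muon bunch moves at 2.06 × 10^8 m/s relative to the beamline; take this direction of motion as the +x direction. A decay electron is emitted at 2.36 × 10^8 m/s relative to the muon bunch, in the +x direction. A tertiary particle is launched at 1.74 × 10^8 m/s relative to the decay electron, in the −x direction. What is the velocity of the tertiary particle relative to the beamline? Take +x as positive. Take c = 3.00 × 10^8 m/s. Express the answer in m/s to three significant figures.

+2.54 × 10^8 m/s

Apply u = (u' + v)/(1 + u'v/c²) successively, working outward toward the beamline.
(Dividing each given speed by c = 3.00 × 10^8 m/s to work in units of c.)
Start: velocity of the muon bunch relative to the beamline = 0.6867c.
Compose with the decay electron (u' = 0.787 in the muon bunch frame): u_1 = (0.787 + 0.687) / (1 + 0.787·0.687) = 1.4733/1.5402 = 0.9566.
Compose with the tertiary particle (u' = -0.580 in the decay electron frame): u_2 = (-0.580 + 0.957) / (1 + (-0.580)·0.957) = 0.3766/0.4452 = 0.8460.
So u = 0.8460 × 3.00 × 10^8 m/s.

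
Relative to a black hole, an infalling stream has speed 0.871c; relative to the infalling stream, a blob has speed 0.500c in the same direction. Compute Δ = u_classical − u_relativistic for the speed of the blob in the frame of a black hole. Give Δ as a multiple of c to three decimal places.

Δ = 0.416c

Galilean: u_cl = 0.500 + 0.871 = 1.3710.
Relativistic: u_rel = (0.500 + 0.871) / (1 + 0.500·0.871) = 1.3710/1.4355 = 0.9551.
Δ = 1.3710 − 0.9551 = 0.4159.
(The classical prediction exceeds c; the relativistic result does not.)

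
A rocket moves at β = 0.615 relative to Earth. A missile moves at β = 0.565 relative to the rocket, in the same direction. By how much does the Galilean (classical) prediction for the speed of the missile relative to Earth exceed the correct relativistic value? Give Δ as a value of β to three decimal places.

Δ = 0.304

Galilean: u_cl = 0.565 + 0.615 = 1.1800.
Relativistic: u_rel = (0.565 + 0.615) / (1 + 0.565·0.615) = 1.1800/1.3475 = 0.8757.
Δ = 1.1800 − 0.8757 = 0.3043.
(The classical prediction exceeds c; the relativistic result does not.)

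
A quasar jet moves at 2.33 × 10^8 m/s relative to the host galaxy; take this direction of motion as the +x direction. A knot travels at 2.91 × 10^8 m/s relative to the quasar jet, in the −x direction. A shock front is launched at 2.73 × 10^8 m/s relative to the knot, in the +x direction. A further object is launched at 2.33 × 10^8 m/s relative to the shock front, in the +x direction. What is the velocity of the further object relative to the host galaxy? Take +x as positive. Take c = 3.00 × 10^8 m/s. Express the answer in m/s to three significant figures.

Apply u = (u' + v)/(1 + u'v/c²) successively, working outward toward the host galaxy.
(Dividing each given speed by c = 3.00 × 10^8 m/s to work in units of c.)
Start: velocity of the quasar jet relative to the host galaxy = 0.7767c.
Compose with the knot (u' = -0.970 in the quasar jet frame): u_1 = (-0.970 + 0.777) / (1 + (-0.970)·0.777) = -0.1933/0.2466 = -0.7839.
Compose with the shock front (u' = 0.910 in the knot frame): u_2 = (0.910 + (-0.784)) / (1 + 0.910·(-0.784)) = 0.1261/0.2867 = 0.4399.
Compose with the further object (u' = 0.777 in the shock front frame): u_3 = (0.777 + 0.440) / (1 + 0.777·0.440) = 1.2166/1.3417 = 0.9068.
So u = 0.9068 × 3.00 × 10^8 m/s.

+2.72 × 10^8 m/s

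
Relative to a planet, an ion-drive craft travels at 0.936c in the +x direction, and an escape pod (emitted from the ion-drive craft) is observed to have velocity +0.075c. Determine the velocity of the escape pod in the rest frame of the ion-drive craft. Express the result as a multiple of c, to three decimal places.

-0.926c

Invert the composition law: u' = (u − v)/(1 − uv/c²).
u' = (0.075 − 0.936) / (1 − (0.075)(0.936)) = -0.8610/0.9298 = -0.9260.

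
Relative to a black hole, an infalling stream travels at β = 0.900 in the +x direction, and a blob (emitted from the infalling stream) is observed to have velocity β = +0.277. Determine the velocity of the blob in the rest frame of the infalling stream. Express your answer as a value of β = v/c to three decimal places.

Invert the composition law: u' = (u − v)/(1 − uv/c²).
u' = (0.277 − 0.900) / (1 − (0.277)(0.900)) = -0.6230/0.7507 = -0.8299.

β = -0.830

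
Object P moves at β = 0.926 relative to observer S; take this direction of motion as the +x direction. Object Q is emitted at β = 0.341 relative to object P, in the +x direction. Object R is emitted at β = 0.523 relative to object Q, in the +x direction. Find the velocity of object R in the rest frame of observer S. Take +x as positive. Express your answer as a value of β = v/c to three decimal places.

Apply u = (u' + v)/(1 + u'v/c²) successively, working outward toward observer S.
Start: velocity of object P relative to observer S = 0.9260c.
Compose with object Q (u' = 0.341 in object P frame): u_1 = (0.341 + 0.926) / (1 + 0.341·0.926) = 1.2670/1.3158 = 0.9629.
Compose with object R (u' = 0.523 in object Q frame): u_2 = (0.523 + 0.963) / (1 + 0.523·0.963) = 1.4859/1.5036 = 0.9882.

β = 0.988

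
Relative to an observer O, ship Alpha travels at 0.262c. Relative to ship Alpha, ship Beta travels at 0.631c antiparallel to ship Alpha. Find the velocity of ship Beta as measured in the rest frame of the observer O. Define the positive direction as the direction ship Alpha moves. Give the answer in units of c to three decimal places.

With v = 0.262 and u' = -0.631 (in units of c),
u = (u' + v)/(1 + u'v/c²):
u = (-0.631 + 0.262) / (1 + (-0.631)·0.262) = -0.3690/0.8347 = -0.4421

-0.442c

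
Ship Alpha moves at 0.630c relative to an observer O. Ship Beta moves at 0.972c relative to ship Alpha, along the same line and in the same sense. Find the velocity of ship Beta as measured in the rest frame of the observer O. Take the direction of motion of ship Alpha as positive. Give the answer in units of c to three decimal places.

0.994c

With v = 0.630 and u' = 0.972 (in units of c),
u = (u' + v)/(1 + u'v/c²):
u = (0.972 + 0.630) / (1 + 0.972·0.630) = 1.6020/1.6124 = 0.9936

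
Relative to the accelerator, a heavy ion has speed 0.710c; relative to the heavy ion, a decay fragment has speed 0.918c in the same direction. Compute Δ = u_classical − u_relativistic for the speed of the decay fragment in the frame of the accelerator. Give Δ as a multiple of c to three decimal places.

Galilean: u_cl = 0.918 + 0.710 = 1.6280.
Relativistic: u_rel = (0.918 + 0.710) / (1 + 0.918·0.710) = 1.6280/1.6518 = 0.9856.
Δ = 1.6280 − 0.9856 = 0.6424.
(The classical prediction exceeds c; the relativistic result does not.)

Δ = 0.642c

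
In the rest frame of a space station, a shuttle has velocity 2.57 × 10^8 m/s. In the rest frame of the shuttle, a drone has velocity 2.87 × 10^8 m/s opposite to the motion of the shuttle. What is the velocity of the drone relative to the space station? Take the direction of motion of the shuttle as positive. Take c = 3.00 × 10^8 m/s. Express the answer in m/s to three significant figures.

In units of c (dividing by 3.00 × 10^8 m/s): v = 0.857, u' = -0.957.
u = (u' + v)/(1 + u'v/c²):
u = (-0.957 + 0.857) / (1 + (-0.957)·0.857) = -0.1000/0.1805 = -0.5542
Converting back: u = -0.5542 × 3.00 × 10^8 m/s.

-1.66 × 10^8 m/s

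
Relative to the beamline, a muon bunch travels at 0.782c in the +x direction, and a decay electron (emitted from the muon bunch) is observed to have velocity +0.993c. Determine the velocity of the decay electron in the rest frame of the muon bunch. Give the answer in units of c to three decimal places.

Invert the composition law: u' = (u − v)/(1 − uv/c²).
u' = (0.993 − 0.782) / (1 − (0.993)(0.782)) = 0.2110/0.2235 = 0.9442.

+0.944c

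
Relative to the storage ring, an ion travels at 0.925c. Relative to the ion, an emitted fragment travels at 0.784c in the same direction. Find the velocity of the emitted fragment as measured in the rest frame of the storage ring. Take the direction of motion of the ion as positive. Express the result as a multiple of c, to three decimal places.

With v = 0.925 and u' = 0.784 (in units of c),
u = (u' + v)/(1 + u'v/c²):
u = (0.784 + 0.925) / (1 + 0.784·0.925) = 1.7090/1.7252 = 0.9906
(Galilean addition would give +1.709c, exceeding c.)

0.991c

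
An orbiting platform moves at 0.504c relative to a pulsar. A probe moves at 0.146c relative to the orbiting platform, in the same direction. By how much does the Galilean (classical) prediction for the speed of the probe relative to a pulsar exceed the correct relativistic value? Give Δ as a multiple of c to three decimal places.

Δ = 0.045c

Galilean: u_cl = 0.146 + 0.504 = 0.6500.
Relativistic: u_rel = (0.146 + 0.504) / (1 + 0.146·0.504) = 0.6500/1.0736 = 0.6054.
Δ = 0.6500 − 0.6054 = 0.0446.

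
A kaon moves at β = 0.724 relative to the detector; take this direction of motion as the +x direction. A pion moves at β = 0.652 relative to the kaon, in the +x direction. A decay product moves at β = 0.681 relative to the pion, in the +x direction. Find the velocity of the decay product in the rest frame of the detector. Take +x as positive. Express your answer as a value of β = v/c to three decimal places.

Apply u = (u' + v)/(1 + u'v/c²) successively, working outward toward the detector.
Start: velocity of the kaon relative to the detector = 0.7240c.
Compose with the pion (u' = 0.652 in the kaon frame): u_1 = (0.652 + 0.724) / (1 + 0.652·0.724) = 1.3760/1.4720 = 0.9348.
Compose with the decay product (u' = 0.681 in the pion frame): u_2 = (0.681 + 0.935) / (1 + 0.681·0.935) = 1.6158/1.6366 = 0.9873.

β = 0.987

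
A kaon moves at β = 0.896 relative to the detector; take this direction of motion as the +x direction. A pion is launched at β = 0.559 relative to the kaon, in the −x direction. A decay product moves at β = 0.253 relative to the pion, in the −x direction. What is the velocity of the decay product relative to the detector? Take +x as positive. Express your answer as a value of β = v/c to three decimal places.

β = +0.509

Apply u = (u' + v)/(1 + u'v/c²) successively, working outward toward the detector.
Start: velocity of the kaon relative to the detector = 0.8960c.
Compose with the pion (u' = -0.559 in the kaon frame): u_1 = (-0.559 + 0.896) / (1 + (-0.559)·0.896) = 0.3370/0.4991 = 0.6752.
Compose with the decay product (u' = -0.253 in the pion frame): u_2 = (-0.253 + 0.675) / (1 + (-0.253)·0.675) = 0.4222/0.8292 = 0.5091.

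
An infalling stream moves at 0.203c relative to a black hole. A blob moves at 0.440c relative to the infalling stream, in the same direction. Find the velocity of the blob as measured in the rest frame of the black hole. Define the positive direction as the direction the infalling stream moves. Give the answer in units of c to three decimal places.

With v = 0.203 and u' = 0.440 (in units of c),
u = (u' + v)/(1 + u'v/c²):
u = (0.440 + 0.203) / (1 + 0.440·0.203) = 0.6430/1.0893 = 0.5903
(Galilean addition would give +0.643c.)

0.590c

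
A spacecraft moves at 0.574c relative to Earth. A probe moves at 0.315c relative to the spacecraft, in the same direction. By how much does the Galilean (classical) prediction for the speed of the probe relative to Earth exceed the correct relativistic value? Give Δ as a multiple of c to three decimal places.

Δ = 0.136c

Galilean: u_cl = 0.315 + 0.574 = 0.8890.
Relativistic: u_rel = (0.315 + 0.574) / (1 + 0.315·0.574) = 0.8890/1.1808 = 0.7529.
Δ = 0.8890 − 0.7529 = 0.1361.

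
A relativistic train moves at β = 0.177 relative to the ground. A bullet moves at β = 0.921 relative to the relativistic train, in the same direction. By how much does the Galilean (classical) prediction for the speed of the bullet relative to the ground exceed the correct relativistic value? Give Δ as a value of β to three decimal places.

Δ = 0.154

Galilean: u_cl = 0.921 + 0.177 = 1.0980.
Relativistic: u_rel = (0.921 + 0.177) / (1 + 0.921·0.177) = 1.0980/1.1630 = 0.9441.
Δ = 1.0980 − 0.9441 = 0.1539.
(The classical prediction exceeds c; the relativistic result does not.)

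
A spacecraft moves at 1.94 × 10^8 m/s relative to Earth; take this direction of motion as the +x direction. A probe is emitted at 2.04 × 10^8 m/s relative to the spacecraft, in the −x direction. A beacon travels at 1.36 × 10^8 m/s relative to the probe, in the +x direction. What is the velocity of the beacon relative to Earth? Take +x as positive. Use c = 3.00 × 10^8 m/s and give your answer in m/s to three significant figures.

Apply u = (u' + v)/(1 + u'v/c²) successively, working outward toward Earth.
(Dividing each given speed by c = 3.00 × 10^8 m/s to work in units of c.)
Start: velocity of the spacecraft relative to Earth = 0.6467c.
Compose with the probe (u' = -0.680 in the spacecraft frame): u_1 = (-0.680 + 0.647) / (1 + (-0.680)·0.647) = -0.0333/0.5603 = -0.0595.
Compose with the beacon (u' = 0.453 in the probe frame): u_2 = (0.453 + (-0.059)) / (1 + 0.453·(-0.059)) = 0.3938/0.9730 = 0.4048.
So u = 0.4048 × 3.00 × 10^8 m/s.

+1.21 × 10^8 m/s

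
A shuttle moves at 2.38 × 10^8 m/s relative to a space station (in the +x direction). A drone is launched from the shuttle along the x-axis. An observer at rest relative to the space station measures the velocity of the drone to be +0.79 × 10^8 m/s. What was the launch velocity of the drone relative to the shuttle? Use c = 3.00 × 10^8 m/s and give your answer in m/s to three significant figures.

-2.01 × 10^8 m/s

v = 0.793c, u = 0.263c.
Invert the composition law: u' = (u − v)/(1 − uv/c²).
u' = (0.263 − 0.793) / (1 − (0.263)(0.793)) = -0.5300/0.7911 = -0.6700.
u' = -0.6700 × 3.00 × 10^8 m/s.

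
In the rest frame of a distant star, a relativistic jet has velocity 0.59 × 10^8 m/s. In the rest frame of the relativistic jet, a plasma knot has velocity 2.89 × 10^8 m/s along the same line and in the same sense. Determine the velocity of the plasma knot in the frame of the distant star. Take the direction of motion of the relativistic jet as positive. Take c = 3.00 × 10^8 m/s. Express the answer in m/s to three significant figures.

2.93 × 10^8 m/s

In units of c (dividing by 3.00 × 10^8 m/s): v = 0.197, u' = 0.963.
u = (u' + v)/(1 + u'v/c²):
u = (0.963 + 0.197) / (1 + 0.963·0.197) = 1.1600/1.1895 = 0.9752
Converting back: u = 0.9752 × 3.00 × 10^8 m/s.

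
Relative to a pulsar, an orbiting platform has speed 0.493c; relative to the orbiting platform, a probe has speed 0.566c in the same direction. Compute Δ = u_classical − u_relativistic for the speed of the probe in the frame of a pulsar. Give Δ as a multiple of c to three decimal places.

Galilean: u_cl = 0.566 + 0.493 = 1.0590.
Relativistic: u_rel = (0.566 + 0.493) / (1 + 0.566·0.493) = 1.0590/1.2790 = 0.8280.
Δ = 1.0590 − 0.8280 = 0.2310.
(The classical prediction exceeds c; the relativistic result does not.)

Δ = 0.231c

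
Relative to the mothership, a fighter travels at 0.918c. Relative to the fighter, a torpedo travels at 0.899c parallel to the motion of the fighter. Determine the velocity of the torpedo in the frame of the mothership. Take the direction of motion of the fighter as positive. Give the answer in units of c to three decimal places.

0.995c

With v = 0.918 and u' = 0.899 (in units of c),
u = (u' + v)/(1 + u'v/c²):
u = (0.899 + 0.918) / (1 + 0.899·0.918) = 1.8170/1.8253 = 0.9955
(Galilean addition would give +1.817c, exceeding c.)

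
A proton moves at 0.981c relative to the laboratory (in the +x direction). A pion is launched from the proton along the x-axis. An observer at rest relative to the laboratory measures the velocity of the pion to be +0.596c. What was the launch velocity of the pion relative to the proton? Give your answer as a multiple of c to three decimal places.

Invert the composition law: u' = (u − v)/(1 − uv/c²).
u' = (0.596 − 0.981) / (1 − (0.596)(0.981)) = -0.3850/0.4153 = -0.9270.

-0.927c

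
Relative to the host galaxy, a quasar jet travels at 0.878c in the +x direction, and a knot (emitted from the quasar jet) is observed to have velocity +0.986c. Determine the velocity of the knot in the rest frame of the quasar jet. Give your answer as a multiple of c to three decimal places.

+0.804c

Invert the composition law: u' = (u − v)/(1 − uv/c²).
u' = (0.986 − 0.878) / (1 − (0.986)(0.878)) = 0.1080/0.1343 = 0.8042.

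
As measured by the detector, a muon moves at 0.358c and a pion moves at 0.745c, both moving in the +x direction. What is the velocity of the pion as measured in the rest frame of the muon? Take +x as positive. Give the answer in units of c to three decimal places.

+0.528c

β_A = 0.358, β_B = 0.745.
Transform to A's frame with the inverse velocity-addition law: u' = (u − v)/(1 − uv/c²), taking u = β_B and v = β_A.
u' = (0.745 − 0.358) / (1 − (0.358)(0.745)) = 0.3870/0.7333 = 0.5278.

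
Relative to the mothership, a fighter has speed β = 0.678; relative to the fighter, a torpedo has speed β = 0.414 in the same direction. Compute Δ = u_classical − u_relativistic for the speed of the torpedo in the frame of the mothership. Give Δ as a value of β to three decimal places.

Δ = 0.239

Galilean: u_cl = 0.414 + 0.678 = 1.0920.
Relativistic: u_rel = (0.414 + 0.678) / (1 + 0.414·0.678) = 1.0920/1.2807 = 0.8527.
Δ = 1.0920 − 0.8527 = 0.2393.
(The classical prediction exceeds c; the relativistic result does not.)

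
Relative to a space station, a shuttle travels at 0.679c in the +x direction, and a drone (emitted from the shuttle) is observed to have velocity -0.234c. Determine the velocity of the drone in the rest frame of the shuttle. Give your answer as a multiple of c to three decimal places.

Invert the composition law: u' = (u − v)/(1 − uv/c²).
u' = (-0.234 − 0.679) / (1 − (-0.234)(0.679)) = -0.9130/1.1589 = -0.7878.

-0.788c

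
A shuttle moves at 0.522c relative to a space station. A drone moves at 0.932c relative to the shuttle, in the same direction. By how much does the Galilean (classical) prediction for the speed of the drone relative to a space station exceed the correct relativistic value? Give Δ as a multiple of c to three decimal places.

Δ = 0.476c

Galilean: u_cl = 0.932 + 0.522 = 1.4540.
Relativistic: u_rel = (0.932 + 0.522) / (1 + 0.932·0.522) = 1.4540/1.4865 = 0.9781.
Δ = 1.4540 − 0.9781 = 0.4759.
(The classical prediction exceeds c; the relativistic result does not.)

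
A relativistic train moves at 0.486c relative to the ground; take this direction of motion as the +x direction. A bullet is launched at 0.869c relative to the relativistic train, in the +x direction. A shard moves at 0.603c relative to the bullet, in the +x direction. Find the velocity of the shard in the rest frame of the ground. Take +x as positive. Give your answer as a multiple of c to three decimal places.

Apply u = (u' + v)/(1 + u'v/c²) successively, working outward toward the ground.
Start: velocity of the relativistic train relative to the ground = 0.4860c.
Compose with the bullet (u' = 0.869 in the relativistic train frame): u_1 = (0.869 + 0.486) / (1 + 0.869·0.486) = 1.3550/1.4223 = 0.9527.
Compose with the shard (u' = 0.603 in the bullet frame): u_2 = (0.603 + 0.953) / (1 + 0.603·0.953) = 1.5557/1.5745 = 0.9881.

0.988c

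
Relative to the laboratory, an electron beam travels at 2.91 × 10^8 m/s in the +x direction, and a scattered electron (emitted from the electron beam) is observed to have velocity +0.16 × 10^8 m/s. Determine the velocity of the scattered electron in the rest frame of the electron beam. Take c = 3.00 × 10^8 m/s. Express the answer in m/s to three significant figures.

v = 0.970c, u = 0.053c.
Invert the composition law: u' = (u − v)/(1 − uv/c²).
u' = (0.053 − 0.970) / (1 − (0.053)(0.970)) = -0.9167/0.9483 = -0.9667.
u' = -0.9667 × 3.00 × 10^8 m/s.

-2.90 × 10^8 m/s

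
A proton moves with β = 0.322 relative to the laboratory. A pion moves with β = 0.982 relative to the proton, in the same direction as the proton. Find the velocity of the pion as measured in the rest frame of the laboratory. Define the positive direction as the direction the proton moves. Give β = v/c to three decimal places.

β = 0.991

With v = 0.322 and u' = 0.982 (in units of c),
u = (u' + v)/(1 + u'v/c²):
u = (0.982 + 0.322) / (1 + 0.982·0.322) = 1.3040/1.3162 = 0.9907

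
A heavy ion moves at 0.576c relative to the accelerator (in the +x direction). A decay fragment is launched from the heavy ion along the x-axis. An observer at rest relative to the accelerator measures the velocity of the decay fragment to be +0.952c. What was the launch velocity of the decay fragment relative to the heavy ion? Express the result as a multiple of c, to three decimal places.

Invert the composition law: u' = (u − v)/(1 − uv/c²).
u' = (0.952 − 0.576) / (1 − (0.952)(0.576)) = 0.3760/0.4516 = 0.8325.

+0.833c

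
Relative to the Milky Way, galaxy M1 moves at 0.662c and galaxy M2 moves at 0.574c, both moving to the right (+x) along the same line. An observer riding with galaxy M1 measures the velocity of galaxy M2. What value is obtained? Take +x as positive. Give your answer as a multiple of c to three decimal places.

β_A = 0.662, β_B = 0.574.
Transform to A's frame with the inverse velocity-addition law: u' = (u − v)/(1 − uv/c²), taking u = β_B and v = β_A.
u' = (0.574 − 0.662) / (1 − (0.662)(0.574)) = -0.0880/0.6200 = -0.1419.

-0.142c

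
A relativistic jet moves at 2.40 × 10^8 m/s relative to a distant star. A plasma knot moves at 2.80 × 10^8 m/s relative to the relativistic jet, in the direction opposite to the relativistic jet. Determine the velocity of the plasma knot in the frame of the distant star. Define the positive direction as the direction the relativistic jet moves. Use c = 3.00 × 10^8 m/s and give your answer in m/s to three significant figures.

-1.58 × 10^8 m/s

In units of c (dividing by 3.00 × 10^8 m/s): v = 0.800, u' = -0.933.
u = (u' + v)/(1 + u'v/c²):
u = (-0.933 + 0.800) / (1 + (-0.933)·0.800) = -0.1333/0.2533 = -0.5263
(Galilean addition would give -0.133c.)
Converting back: u = -0.5263 × 3.00 × 10^8 m/s.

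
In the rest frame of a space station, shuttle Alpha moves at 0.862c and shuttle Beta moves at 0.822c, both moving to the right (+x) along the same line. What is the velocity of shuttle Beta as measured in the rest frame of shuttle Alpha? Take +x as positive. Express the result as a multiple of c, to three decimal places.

β_A = 0.862, β_B = 0.822.
Transform to A's frame with the inverse velocity-addition law: u' = (u − v)/(1 − uv/c²), taking u = β_B and v = β_A.
u' = (0.822 − 0.862) / (1 − (0.862)(0.822)) = -0.0400/0.2914 = -0.1373.

-0.137c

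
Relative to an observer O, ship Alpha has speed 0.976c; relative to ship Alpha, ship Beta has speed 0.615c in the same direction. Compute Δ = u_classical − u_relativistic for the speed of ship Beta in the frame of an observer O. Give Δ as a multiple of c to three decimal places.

Galilean: u_cl = 0.615 + 0.976 = 1.5910.
Relativistic: u_rel = (0.615 + 0.976) / (1 + 0.615·0.976) = 1.5910/1.6002 = 0.9942.
Δ = 1.5910 − 0.9942 = 0.5968.
(The classical prediction exceeds c; the relativistic result does not.)

Δ = 0.597c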